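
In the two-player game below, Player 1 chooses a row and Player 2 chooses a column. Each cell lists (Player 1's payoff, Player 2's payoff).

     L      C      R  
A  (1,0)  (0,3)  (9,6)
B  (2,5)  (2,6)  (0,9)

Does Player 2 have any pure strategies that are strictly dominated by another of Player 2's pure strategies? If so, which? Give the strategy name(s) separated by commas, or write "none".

C strictly dominates L — A: 3>0, B: 6>5.
C is strictly dominated by R (A: 6>3, B: 9>6).
Nothing dominates R: L at A (6>0); C at A (6>3).

L, C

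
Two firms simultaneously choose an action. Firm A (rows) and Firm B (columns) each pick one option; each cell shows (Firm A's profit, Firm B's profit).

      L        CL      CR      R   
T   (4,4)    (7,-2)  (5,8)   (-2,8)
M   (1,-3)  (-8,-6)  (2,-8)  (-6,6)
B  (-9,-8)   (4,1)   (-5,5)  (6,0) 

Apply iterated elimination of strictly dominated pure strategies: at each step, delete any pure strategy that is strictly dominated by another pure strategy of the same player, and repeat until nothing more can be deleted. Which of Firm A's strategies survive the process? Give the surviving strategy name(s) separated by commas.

T, B

Row M is eliminated: T beats it against every remaining column (L: 4>1, CL: 7>-8, CR: 5>2, R: -2>-6).
Column L is eliminated: CR beats it against every remaining row (T: 8>4, B: 5>-8).
Column CL is eliminated: CR beats it against every remaining row (T: 8>-2, B: 5>1).
Among the remaining strategies, none is strictly dominated by another pure strategy of the same player, so the elimination stops.
Surviving strategies — Firm A: {T, B}; Firm B: {CR, R}.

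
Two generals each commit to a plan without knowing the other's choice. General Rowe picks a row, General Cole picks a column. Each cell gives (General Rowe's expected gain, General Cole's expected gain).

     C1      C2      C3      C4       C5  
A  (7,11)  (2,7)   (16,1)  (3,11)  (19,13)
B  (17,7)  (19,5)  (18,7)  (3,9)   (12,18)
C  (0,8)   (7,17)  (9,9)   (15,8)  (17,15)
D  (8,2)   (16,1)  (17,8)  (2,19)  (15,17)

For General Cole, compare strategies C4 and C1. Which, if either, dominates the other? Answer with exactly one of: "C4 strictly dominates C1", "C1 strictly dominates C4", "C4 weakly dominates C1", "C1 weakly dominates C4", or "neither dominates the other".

C4 weakly dominates C1

C4's payoffs vs C1's, by General Rowe's action — A: 11=11, B: 9>7, C: 8=8, D: 19>2.
C4 is at least as good everywhere and strictly better somewhere (tied only at A, C), so C4 weakly but not strictly dominates C1.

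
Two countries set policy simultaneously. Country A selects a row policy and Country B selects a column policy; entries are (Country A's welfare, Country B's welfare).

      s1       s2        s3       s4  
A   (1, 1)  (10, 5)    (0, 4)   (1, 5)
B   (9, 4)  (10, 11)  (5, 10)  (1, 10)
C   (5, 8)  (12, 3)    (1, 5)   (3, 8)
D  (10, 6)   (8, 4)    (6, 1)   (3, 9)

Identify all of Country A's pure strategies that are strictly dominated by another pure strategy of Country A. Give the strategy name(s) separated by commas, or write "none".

A

A: dominated, since C does at least as well everywhere (s1: 5>1, s2: 12>10, s3: 1>0, s4: 3>1).
B is not dominated — it holds its own against A at s1 (9>1); C at s1 (9>5); D at s2 (10>8).
C: no other strategy beats it everywhere (A at s1 (5>1); B at s2 (12>10); D at s2 (12>8)).
D is not dominated — it holds its own against A at s1 (10>1); B at s1 (10>9); C at s1 (10>5).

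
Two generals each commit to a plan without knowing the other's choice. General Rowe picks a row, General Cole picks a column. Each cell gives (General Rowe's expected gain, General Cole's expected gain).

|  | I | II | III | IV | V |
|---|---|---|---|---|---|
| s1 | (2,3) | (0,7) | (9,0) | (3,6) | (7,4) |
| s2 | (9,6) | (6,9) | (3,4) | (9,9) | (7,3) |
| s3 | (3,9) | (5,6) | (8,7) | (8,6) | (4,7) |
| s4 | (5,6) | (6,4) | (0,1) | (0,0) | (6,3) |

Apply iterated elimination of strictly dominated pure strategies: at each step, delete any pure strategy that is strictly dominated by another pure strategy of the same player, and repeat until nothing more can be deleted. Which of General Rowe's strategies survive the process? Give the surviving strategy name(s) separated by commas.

General Cole's strategy III is strictly dominated by I (s1: 3>0, s2: 6>4, s3: 9>7, s4: 6>1) and is removed.
For General Rowe, s2 strictly dominates s3 on the remaining columns (I: 9>3, II: 6>5, IV: 9>8, V: 7>4); eliminate s3.
General Cole's strategy V is strictly dominated by II (s1: 7>4, s2: 9>3, s4: 4>3) and is removed.
General Rowe's strategy s1 is strictly dominated by s2 (I: 9>2, II: 6>0, IV: 9>3) and is removed.
Among the remaining strategies, none is strictly dominated by another pure strategy of the same player, so the elimination stops.
Surviving strategies — General Rowe: {s2, s4}; General Cole: {I, II, IV}.

s2, s4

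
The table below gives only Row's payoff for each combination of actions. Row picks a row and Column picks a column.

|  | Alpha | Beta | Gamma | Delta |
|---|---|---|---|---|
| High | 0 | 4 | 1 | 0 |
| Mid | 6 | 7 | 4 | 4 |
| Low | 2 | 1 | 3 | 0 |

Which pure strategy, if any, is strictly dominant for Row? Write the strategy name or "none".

Mid

Mid vs High: Alpha: 6>0, Beta: 7>4, Gamma: 4>1, Delta: 4>0.
Mid vs Low: Alpha: 6>2, Beta: 7>1, Gamma: 4>3, Delta: 4>0.
Mid strictly beats every other strategy against every opponent action, so it is strictly dominant.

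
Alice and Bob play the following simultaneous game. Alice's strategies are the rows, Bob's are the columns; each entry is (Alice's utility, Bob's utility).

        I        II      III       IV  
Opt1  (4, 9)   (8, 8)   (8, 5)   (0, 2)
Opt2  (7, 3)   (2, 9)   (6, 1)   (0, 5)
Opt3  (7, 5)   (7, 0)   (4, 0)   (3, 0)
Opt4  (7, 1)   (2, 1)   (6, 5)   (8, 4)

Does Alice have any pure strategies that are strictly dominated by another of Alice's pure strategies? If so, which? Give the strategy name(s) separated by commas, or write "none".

none

Nothing dominates Opt1: Opt2 at II (8>2); Opt3 at II (8>7); Opt4 at II (8>2).
Opt2: no other strategy beats it everywhere (Opt1 at I (7>4); Opt3 at I (7=7); Opt4 at I (7=7)).
Nothing dominates Opt3: Opt1 at I (7>4); Opt2 at I (7=7); Opt4 at I (7=7).
Opt4: no other strategy beats it everywhere (Opt1 at I (7>4); Opt2 at I (7=7); Opt3 at I (7=7)).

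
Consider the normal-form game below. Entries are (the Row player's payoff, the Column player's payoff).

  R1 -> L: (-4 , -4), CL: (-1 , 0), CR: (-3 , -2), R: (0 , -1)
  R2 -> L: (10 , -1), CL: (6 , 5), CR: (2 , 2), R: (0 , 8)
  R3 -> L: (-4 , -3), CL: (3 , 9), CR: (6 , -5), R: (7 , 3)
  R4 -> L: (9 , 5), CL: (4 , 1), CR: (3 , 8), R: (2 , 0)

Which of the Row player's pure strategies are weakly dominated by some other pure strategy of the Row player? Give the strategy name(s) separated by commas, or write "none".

R1

R1 is weakly dominated by R2 (L: 10>-4, CL: 6>-1, CR: 2>-3, R: 0=0).
R2 is not dominated — it holds its own against R1 at L (10>-4); R3 at L (10>-4); R4 at L (10>9).
R3: no other strategy beats it everywhere (R1 at CL (3>-1); R2 at CR (6>2); R4 at CR (6>3)).
Nothing dominates R4: R1 at L (9>-4); R2 at CR (3>2); R3 at L (9>-4).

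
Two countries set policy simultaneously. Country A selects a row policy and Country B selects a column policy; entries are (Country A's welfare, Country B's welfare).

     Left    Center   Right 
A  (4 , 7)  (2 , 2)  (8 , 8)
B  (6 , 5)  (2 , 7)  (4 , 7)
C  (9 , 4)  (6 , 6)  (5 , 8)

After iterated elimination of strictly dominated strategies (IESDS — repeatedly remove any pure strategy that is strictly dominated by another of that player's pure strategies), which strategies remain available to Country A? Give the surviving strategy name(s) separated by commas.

A

Row B is eliminated: C beats it against every remaining column (Left: 9>6, Center: 6>2, Right: 5>4).
Column Left is eliminated: Right beats it against every remaining row (A: 8>7, C: 8>4).
Column Center is eliminated: Right beats it against every remaining row (A: 8>2, C: 8>6).
Row C is eliminated: A beats it against every remaining column (Right: 8>5).
Among the remaining strategies, none is strictly dominated by another pure strategy of the same player, so the elimination stops.
Surviving strategies — Country A: {A}; Country B: {Right}.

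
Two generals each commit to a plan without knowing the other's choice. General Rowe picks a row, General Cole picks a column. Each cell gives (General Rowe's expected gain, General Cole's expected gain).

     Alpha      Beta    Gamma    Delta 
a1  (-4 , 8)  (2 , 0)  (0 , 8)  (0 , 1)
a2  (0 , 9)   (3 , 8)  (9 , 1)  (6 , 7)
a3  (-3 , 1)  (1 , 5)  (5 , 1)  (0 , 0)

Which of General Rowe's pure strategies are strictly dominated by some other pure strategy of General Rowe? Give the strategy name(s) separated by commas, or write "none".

a1 is strictly dominated by a2 (Alpha: 0>-4, Beta: 3>2, Gamma: 9>0, Delta: 6>0).
a2: no other strategy beats it everywhere (a1 at Alpha (0>-4); a3 at Alpha (0>-3)).
a3 is strictly dominated by a2 (Alpha: 0>-3, Beta: 3>1, Gamma: 9>5, Delta: 6>0).

a1, a3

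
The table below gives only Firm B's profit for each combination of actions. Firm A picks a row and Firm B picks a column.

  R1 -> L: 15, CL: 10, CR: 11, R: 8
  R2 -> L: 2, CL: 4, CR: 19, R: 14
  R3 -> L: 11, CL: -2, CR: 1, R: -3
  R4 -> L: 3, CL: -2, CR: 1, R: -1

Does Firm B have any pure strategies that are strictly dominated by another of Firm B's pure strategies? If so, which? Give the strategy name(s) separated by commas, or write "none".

CL, R

L: no other strategy beats it everywhere (CL at R1 (15>10); CR at R1 (15>11); R at R1 (15>8)).
CL: dominated, since CR does at least as well everywhere (R1: 11>10, R2: 19>4, R3: 1>-2, R4: 1>-2).
CR: no other strategy beats it everywhere (L at R2 (19>2); CL at R1 (11>10); R at R1 (11>8)).
R: dominated, since CR does at least as well everywhere (R1: 11>8, R2: 19>14, R3: 1>-3, R4: 1>-1).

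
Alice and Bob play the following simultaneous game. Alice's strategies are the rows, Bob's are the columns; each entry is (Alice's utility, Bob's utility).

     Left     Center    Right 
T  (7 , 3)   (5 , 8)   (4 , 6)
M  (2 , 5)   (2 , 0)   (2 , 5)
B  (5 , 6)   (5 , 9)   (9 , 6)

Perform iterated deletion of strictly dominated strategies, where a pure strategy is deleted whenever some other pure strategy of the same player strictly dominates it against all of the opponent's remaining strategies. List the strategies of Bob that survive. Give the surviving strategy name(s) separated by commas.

For Alice, T strictly dominates M on the remaining columns (Left: 7>2, Center: 5>2, Right: 4>2); eliminate M.
For Bob, Center strictly dominates Left on the remaining rows (T: 8>3, B: 9>6); eliminate Left.
For Bob, Center strictly dominates Right on the remaining rows (T: 8>6, B: 9>6); eliminate Right.
Among the remaining strategies, none is strictly dominated by another pure strategy of the same player, so the elimination stops.
Surviving strategies — Alice: {T, B}; Bob: {Center}.

Center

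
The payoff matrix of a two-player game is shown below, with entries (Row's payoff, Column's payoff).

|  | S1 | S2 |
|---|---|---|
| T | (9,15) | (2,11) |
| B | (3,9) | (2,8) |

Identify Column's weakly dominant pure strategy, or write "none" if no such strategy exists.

S1 vs S2: T: 15>11, B: 9>8.
S1 is at least as good as every other strategy against every opponent action, so it is weakly dominant.

S1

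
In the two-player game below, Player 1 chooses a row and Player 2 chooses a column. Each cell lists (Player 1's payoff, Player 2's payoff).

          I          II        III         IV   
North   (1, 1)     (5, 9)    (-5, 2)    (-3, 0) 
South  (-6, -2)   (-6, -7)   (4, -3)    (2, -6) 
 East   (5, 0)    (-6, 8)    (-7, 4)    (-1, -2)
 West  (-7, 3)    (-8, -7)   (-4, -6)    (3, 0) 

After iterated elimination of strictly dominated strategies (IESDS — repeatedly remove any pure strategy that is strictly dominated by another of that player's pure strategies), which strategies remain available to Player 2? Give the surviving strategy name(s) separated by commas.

Column IV is eliminated: I beats it against every remaining row (North: 1>0, South: -2>-6, East: 0>-2, West: 3>0).
For Player 1, South strictly dominates West on the remaining columns (I: -6>-7, II: -6>-8, III: 4>-4); eliminate West.
Among the remaining strategies, none is strictly dominated by another pure strategy of the same player, so the elimination stops.
Surviving strategies — Player 1: {North, South, East}; Player 2: {I, II, III}.

I, II, III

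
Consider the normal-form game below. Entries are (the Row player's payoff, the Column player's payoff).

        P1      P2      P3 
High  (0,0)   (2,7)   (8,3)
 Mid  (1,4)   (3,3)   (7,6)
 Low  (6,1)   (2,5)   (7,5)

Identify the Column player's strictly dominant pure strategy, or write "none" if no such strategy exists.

P1 fails to dominate P2 at High (0<7).
P2 fails to dominate P1 at Mid (3<4).
P3 fails to dominate P2 at High (3<7).
No single strategy dominates all the others.

none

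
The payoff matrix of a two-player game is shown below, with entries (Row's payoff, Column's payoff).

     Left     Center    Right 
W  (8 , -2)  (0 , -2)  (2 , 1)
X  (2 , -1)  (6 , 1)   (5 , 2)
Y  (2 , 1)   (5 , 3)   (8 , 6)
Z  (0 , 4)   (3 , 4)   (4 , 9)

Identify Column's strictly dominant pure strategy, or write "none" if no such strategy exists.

Right vs Left: W: 1>-2, X: 2>-1, Y: 6>1, Z: 9>4.
Right vs Center: W: 1>-2, X: 2>1, Y: 6>3, Z: 9>4.
Right strictly beats every other strategy against every opponent action, so it is strictly dominant.

Right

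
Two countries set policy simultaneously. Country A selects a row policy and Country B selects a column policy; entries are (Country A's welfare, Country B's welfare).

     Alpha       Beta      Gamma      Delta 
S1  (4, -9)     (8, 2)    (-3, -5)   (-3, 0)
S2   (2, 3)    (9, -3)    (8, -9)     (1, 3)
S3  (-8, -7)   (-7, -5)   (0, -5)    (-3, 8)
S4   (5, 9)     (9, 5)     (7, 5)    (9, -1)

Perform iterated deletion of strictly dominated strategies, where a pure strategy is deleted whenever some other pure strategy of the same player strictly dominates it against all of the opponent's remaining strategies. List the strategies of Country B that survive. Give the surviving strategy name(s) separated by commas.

Alpha

Country A's strategy S1 is strictly dominated by S4 (Alpha: 5>4, Beta: 9>8, Gamma: 7>-3, Delta: 9>-3) and is removed.
Row S3 is eliminated: S2 beats it against every remaining column (Alpha: 2>-8, Beta: 9>-7, Gamma: 8>0, Delta: 1>-3).
For Country B, Alpha strictly dominates Beta on the remaining rows (S2: 3>-3, S4: 9>5); eliminate Beta.
For Country B, Alpha strictly dominates Gamma on the remaining rows (S2: 3>-9, S4: 9>5); eliminate Gamma.
Country A's strategy S2 is strictly dominated by S4 (Alpha: 5>2, Delta: 9>1) and is removed.
Column Delta is eliminated: Alpha beats it against every remaining row (S4: 9>-1).
Among the remaining strategies, none is strictly dominated by another pure strategy of the same player, so the elimination stops.
Surviving strategies — Country A: {S4}; Country B: {Alpha}.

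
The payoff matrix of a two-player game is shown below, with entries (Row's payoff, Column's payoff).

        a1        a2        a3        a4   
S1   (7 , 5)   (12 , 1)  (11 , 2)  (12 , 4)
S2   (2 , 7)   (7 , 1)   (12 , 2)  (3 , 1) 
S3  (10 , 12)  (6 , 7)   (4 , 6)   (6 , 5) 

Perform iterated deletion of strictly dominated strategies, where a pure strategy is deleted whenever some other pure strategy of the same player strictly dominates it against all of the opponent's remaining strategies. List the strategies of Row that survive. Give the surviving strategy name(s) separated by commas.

Column's strategy a2 is strictly dominated by a1 (S1: 5>1, S2: 7>1, S3: 12>7) and is removed.
Column a3 is eliminated: a1 beats it against every remaining row (S1: 5>2, S2: 7>2, S3: 12>6).
Row S2 is eliminated: S1 beats it against every remaining column (a1: 7>2, a4: 12>3).
Column a4 is eliminated: a1 beats it against every remaining row (S1: 5>4, S3: 12>5).
Row's strategy S1 is strictly dominated by S3 (a1: 10>7) and is removed.
Among the remaining strategies, none is strictly dominated by another pure strategy of the same player, so the elimination stops.
Surviving strategies — Row: {S3}; Column: {a1}.

S3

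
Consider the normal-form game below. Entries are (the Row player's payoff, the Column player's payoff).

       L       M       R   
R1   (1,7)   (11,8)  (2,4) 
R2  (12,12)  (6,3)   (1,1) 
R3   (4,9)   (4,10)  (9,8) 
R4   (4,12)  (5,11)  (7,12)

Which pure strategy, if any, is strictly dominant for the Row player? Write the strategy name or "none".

R1 fails to dominate R2 at L (1<12).
R2 fails to dominate R1 at M (6<11).
R3 fails to dominate R1 at M (4<11).
R4 fails to dominate R1 at M (5<11).
No single strategy dominates all the others.

none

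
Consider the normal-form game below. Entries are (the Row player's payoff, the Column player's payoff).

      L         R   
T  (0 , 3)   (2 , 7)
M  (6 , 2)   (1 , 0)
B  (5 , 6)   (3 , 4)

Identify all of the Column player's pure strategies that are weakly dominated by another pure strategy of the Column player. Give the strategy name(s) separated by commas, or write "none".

L is not dominated — it holds its own against R at M (2>0).
R: no other strategy beats it everywhere (L at T (7>3)).

none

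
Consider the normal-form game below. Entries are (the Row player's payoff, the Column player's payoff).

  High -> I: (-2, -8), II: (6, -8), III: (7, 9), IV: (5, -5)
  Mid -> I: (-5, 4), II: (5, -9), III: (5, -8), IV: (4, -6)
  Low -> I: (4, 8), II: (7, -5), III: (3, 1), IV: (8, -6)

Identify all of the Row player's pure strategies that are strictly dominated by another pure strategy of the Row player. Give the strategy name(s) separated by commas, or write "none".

Mid

High is not dominated — it holds its own against Mid at I (-2>-5); Low at III (7>3).
Mid: dominated, since High does at least as well everywhere (I: -2>-5, II: 6>5, III: 7>5, IV: 5>4).
Low: no other strategy beats it everywhere (High at I (4>-2); Mid at I (4>-5)).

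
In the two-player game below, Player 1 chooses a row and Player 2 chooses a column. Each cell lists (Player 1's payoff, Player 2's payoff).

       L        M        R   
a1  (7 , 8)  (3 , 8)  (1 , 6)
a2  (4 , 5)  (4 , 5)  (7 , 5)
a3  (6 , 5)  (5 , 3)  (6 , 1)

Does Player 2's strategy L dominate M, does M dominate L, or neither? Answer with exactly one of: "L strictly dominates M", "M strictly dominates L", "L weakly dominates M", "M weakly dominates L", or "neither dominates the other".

L's payoffs vs M's, by Player 1's action — a1: 8=8, a2: 5=5, a3: 5>3.
L is at least as good everywhere and strictly better somewhere (tied only at a1, a2), so L weakly but not strictly dominates M.

L weakly dominates M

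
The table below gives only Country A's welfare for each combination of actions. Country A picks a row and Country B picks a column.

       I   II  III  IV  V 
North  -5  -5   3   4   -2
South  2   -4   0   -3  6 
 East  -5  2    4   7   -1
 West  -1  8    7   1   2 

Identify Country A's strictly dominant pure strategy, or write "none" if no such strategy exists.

North fails to dominate South at I (-5<2).
South fails to dominate North at III (0<3).
East fails to dominate North at I (-5=-5).
West fails to dominate North at IV (1<4).
No single strategy dominates all the others.

none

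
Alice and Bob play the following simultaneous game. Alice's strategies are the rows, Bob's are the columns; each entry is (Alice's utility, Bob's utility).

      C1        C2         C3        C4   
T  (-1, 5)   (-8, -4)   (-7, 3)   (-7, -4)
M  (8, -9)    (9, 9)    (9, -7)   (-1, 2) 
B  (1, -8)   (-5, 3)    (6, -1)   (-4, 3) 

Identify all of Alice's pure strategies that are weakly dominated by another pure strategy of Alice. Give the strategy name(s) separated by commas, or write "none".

T: dominated, since M does at least as well everywhere (C1: 8>-1, C2: 9>-8, C3: 9>-7, C4: -1>-7).
M: no other strategy beats it everywhere (T at C1 (8>-1); B at C1 (8>1)).
B: dominated, since M does at least as well everywhere (C1: 8>1, C2: 9>-5, C3: 9>6, C4: -1>-4).

T, B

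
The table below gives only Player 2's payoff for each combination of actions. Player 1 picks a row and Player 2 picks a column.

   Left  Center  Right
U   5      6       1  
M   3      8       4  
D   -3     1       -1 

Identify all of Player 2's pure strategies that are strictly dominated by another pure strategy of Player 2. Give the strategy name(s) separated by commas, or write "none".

Left is strictly dominated by Center (U: 6>5, M: 8>3, D: 1>-3).
Center is not dominated — it holds its own against Left at U (6>5); Right at U (6>1).
Right: dominated, since Center does at least as well everywhere (U: 6>1, M: 8>4, D: 1>-1).

Left, Right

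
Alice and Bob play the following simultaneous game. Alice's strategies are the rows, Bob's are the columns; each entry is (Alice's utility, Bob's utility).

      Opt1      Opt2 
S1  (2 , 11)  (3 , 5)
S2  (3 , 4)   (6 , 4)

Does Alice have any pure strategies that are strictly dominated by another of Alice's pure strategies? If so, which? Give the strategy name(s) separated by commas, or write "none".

S1

S2 strictly dominates S1 — Opt1: 3>2, Opt2: 6>3.
S2: no other strategy beats it everywhere (S1 at Opt1 (3>2)).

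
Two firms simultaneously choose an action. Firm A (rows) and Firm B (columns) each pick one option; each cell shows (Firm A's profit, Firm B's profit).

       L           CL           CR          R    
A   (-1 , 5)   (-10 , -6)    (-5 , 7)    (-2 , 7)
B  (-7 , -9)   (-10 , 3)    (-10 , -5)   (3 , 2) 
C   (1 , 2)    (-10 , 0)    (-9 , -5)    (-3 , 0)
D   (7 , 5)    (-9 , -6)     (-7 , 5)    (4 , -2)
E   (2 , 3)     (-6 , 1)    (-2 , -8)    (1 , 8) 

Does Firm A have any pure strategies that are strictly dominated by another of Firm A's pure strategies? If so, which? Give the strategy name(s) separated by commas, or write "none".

E strictly dominates A — L: 2>-1, CL: -6>-10, CR: -2>-5, R: 1>-2.
D strictly dominates B — L: 7>-7, CL: -9>-10, CR: -7>-10, R: 4>3.
C is strictly dominated by D (L: 7>1, CL: -9>-10, CR: -7>-9, R: 4>-3).
Nothing dominates D: A at L (7>-1); B at L (7>-7); C at L (7>1); E at L (7>2).
E: no other strategy beats it everywhere (A at L (2>-1); B at L (2>-7); C at L (2>1); D at CL (-6>-9)).

A, B, C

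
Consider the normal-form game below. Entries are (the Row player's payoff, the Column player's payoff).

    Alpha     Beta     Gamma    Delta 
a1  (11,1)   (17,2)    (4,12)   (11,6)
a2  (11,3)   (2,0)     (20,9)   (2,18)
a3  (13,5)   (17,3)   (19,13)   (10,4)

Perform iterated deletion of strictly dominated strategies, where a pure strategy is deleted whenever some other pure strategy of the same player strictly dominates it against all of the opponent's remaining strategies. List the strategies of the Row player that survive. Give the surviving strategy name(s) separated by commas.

a1, a2, a3

The Column player's strategy Alpha is strictly dominated by Gamma (a1: 12>1, a2: 9>3, a3: 13>5) and is removed.
The Column player's strategy Beta is strictly dominated by Gamma (a1: 12>2, a2: 9>0, a3: 13>3) and is removed.
Among the remaining strategies, none is strictly dominated by another pure strategy of the same player, so the elimination stops.
Surviving strategies — the Row player: {a1, a2, a3}; the Column player: {Gamma, Delta}.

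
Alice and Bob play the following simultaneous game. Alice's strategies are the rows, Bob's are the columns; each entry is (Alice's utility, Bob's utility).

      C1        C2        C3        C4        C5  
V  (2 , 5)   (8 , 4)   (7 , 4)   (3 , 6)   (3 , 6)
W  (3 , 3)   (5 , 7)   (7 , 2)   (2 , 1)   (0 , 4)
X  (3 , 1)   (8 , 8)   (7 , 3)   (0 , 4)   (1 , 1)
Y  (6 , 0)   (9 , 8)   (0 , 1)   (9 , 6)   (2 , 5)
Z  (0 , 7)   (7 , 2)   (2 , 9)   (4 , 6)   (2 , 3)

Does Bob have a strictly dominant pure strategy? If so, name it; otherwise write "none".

C1 fails to dominate C2 at W (3<7).
C2 fails to dominate C1 at V (4<5).
C3 fails to dominate C1 at V (4<5).
C4 fails to dominate C1 at W (1<3).
C5 fails to dominate C1 at X (1=1).
No single strategy dominates all the others.

none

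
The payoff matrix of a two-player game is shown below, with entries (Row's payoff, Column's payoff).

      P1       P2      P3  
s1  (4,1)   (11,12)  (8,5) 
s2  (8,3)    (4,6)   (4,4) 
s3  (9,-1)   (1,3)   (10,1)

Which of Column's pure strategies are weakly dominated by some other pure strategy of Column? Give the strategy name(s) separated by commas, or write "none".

P2 weakly dominates P1 — s1: 12>1, s2: 6>3, s3: 3>-1.
P2 is not dominated — it holds its own against P1 at s1 (12>1); P3 at s1 (12>5).
P2 weakly dominates P3 — s1: 12>5, s2: 6>4, s3: 3>1.

P1, P3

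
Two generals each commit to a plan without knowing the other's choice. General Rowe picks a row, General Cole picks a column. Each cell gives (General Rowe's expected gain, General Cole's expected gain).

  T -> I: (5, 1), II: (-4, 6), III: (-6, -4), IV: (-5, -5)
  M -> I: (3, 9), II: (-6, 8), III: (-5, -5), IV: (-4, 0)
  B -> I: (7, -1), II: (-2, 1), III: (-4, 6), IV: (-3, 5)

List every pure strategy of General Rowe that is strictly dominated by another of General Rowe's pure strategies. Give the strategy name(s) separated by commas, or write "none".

T, M

B strictly dominates T — I: 7>5, II: -2>-4, III: -4>-6, IV: -3>-5.
B strictly dominates M — I: 7>3, II: -2>-6, III: -4>-5, IV: -3>-4.
Nothing dominates B: T at I (7>5); M at I (7>3).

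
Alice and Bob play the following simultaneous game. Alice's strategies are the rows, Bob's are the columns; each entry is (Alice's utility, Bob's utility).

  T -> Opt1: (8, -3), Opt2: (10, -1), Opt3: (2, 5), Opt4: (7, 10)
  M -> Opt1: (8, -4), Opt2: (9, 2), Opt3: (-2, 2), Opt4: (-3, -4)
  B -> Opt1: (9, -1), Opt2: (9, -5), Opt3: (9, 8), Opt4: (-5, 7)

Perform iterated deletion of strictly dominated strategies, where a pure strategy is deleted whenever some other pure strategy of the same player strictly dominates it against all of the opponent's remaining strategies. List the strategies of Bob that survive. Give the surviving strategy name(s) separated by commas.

Column Opt1 is eliminated: Opt3 beats it against every remaining row (T: 5>-3, M: 2>-4, B: 8>-1).
For Alice, T strictly dominates M on the remaining columns (Opt2: 10>9, Opt3: 2>-2, Opt4: 7>-3); eliminate M.
Column Opt2 is eliminated: Opt3 beats it against every remaining row (T: 5>-1, B: 8>-5).
Among the remaining strategies, none is strictly dominated by another pure strategy of the same player, so the elimination stops.
Surviving strategies — Alice: {T, B}; Bob: {Opt3, Opt4}.

Opt3, Opt4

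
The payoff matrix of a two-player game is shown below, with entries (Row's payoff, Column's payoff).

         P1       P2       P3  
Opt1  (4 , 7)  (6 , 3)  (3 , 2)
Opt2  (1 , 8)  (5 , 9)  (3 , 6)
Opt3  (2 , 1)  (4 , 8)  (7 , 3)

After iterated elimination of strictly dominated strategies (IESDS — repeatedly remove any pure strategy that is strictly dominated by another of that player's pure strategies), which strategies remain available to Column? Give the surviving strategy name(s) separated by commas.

For Column, P2 strictly dominates P3 on the remaining rows (Opt1: 3>2, Opt2: 9>6, Opt3: 8>3); eliminate P3.
Row Opt2 is eliminated: Opt1 beats it against every remaining column (P1: 4>1, P2: 6>5).
Row's strategy Opt3 is strictly dominated by Opt1 (P1: 4>2, P2: 6>4) and is removed.
Column's strategy P2 is strictly dominated by P1 (Opt1: 7>3) and is removed.
Among the remaining strategies, none is strictly dominated by another pure strategy of the same player, so the elimination stops.
Surviving strategies — Row: {Opt1}; Column: {P1}.

P1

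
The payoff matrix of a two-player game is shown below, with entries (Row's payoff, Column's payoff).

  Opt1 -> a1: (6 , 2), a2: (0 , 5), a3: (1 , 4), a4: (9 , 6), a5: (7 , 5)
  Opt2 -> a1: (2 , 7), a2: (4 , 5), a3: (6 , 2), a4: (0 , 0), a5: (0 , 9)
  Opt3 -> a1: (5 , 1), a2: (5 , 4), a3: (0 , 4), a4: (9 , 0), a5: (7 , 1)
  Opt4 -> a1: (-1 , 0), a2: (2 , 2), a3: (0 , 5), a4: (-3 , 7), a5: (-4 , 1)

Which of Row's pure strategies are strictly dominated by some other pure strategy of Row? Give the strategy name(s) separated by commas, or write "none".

Opt4

Nothing dominates Opt1: Opt2 at a1 (6>2); Opt3 at a1 (6>5); Opt4 at a1 (6>-1).
Opt2: no other strategy beats it everywhere (Opt1 at a2 (4>0); Opt3 at a3 (6>0); Opt4 at a1 (2>-1)).
Nothing dominates Opt3: Opt1 at a2 (5>0); Opt2 at a1 (5>2); Opt4 at a1 (5>-1).
Opt4: dominated, since Opt2 does at least as well everywhere (a1: 2>-1, a2: 4>2, a3: 6>0, a4: 0>-3, a5: 0>-4).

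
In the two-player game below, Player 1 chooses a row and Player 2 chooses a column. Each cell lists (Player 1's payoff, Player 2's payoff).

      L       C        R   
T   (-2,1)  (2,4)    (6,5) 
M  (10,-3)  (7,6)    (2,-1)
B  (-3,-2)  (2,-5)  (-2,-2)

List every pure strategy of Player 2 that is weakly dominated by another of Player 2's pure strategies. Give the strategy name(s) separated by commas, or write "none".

L

L: dominated, since R does at least as well everywhere (T: 5>1, M: -1>-3, B: -2=-2).
C: no other strategy beats it everywhere (L at T (4>1); R at M (6>-1)).
R: no other strategy beats it everywhere (L at T (5>1); C at T (5>4)).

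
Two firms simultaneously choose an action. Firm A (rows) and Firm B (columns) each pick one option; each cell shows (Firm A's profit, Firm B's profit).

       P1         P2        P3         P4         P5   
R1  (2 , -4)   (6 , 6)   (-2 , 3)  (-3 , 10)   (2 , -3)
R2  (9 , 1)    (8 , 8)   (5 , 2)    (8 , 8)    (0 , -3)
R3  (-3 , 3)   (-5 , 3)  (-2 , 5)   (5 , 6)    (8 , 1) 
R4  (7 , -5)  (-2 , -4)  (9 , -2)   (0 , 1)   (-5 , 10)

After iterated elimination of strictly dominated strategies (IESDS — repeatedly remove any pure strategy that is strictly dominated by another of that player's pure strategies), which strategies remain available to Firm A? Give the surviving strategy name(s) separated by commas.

Firm B's strategy P1 is strictly dominated by P3 (R1: 3>-4, R2: 2>1, R3: 5>3, R4: -2>-5) and is removed.
For Firm B, P4 strictly dominates P3 on the remaining rows (R1: 10>3, R2: 8>2, R3: 6>5, R4: 1>-2); eliminate P3.
Firm A's strategy R4 is strictly dominated by R2 (P2: 8>-2, P4: 8>0, P5: 0>-5) and is removed.
Firm B's strategy P5 is strictly dominated by P2 (R1: 6>-3, R2: 8>-3, R3: 3>1) and is removed.
For Firm A, R2 strictly dominates R1 on the remaining columns (P2: 8>6, P4: 8>-3); eliminate R1.
Firm A's strategy R3 is strictly dominated by R2 (P2: 8>-5, P4: 8>5) and is removed.
Among the remaining strategies, none is strictly dominated by another pure strategy of the same player, so the elimination stops.
Surviving strategies — Firm A: {R2}; Firm B: {P2, P4}.

R2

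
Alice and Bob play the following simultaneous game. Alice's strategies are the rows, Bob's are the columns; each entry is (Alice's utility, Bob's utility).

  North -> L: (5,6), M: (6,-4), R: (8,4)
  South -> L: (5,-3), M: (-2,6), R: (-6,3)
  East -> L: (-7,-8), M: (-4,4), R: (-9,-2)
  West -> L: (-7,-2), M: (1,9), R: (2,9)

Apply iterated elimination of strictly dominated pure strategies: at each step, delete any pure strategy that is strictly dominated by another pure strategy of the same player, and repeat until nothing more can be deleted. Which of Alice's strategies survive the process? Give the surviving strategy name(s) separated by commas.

For Alice, North strictly dominates East on the remaining columns (L: 5>-7, M: 6>-4, R: 8>-9); eliminate East.
Alice's strategy West is strictly dominated by North (L: 5>-7, M: 6>1, R: 8>2) and is removed.
Among the remaining strategies, none is strictly dominated by another pure strategy of the same player, so the elimination stops.
Surviving strategies — Alice: {North, South}; Bob: {L, M, R}.

North, South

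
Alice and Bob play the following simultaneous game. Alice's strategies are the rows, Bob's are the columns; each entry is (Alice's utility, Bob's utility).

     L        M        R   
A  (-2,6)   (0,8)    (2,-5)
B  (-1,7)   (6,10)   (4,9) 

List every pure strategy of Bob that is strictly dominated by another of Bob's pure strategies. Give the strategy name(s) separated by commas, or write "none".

M strictly dominates L — A: 8>6, B: 10>7.
Nothing dominates M: L at A (8>6); R at A (8>-5).
M strictly dominates R — A: 8>-5, B: 10>9.

L, R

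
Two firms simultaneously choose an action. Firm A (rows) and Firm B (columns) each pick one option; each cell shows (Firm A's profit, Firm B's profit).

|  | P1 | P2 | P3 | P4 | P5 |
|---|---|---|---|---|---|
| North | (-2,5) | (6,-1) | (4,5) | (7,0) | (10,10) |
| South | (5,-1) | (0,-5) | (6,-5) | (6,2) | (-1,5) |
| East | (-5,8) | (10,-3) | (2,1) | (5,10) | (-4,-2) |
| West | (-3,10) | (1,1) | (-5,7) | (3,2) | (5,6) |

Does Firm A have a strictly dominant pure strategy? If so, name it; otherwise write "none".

North fails to dominate South at P1 (-2<5).
South fails to dominate North at P2 (0<6).
East fails to dominate North at P1 (-5<-2).
West fails to dominate North at P1 (-3<-2).
No single strategy dominates all the others.

none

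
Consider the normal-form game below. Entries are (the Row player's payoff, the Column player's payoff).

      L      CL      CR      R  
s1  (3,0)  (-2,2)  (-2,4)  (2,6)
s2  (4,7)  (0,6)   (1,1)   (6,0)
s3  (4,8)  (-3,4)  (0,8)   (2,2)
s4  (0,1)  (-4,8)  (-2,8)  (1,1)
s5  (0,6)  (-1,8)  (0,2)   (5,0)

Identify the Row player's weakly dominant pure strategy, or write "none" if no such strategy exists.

s2

s2 vs s1: L: 4>3, CL: 0>-2, CR: 1>-2, R: 6>2.
s2 vs s3: L: 4=4, CL: 0>-3, CR: 1>0, R: 6>2.
s2 vs s4: L: 4>0, CL: 0>-4, CR: 1>-2, R: 6>1.
s2 vs s5: L: 4>0, CL: 0>-1, CR: 1>0, R: 6>5.
s2 is at least as good as every other strategy against every opponent action, so it is weakly dominant.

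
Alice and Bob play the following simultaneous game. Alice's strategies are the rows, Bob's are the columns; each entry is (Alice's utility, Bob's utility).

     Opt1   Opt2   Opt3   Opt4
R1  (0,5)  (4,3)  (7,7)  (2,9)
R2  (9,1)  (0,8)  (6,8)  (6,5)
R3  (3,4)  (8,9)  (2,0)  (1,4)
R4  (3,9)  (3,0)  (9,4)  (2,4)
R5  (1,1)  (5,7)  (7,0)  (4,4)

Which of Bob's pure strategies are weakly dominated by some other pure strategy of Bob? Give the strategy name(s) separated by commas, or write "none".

Opt1: no other strategy beats it everywhere (Opt2 at R1 (5>3); Opt3 at R3 (4>0); Opt4 at R4 (9>4)).
Opt2: no other strategy beats it everywhere (Opt1 at R2 (8>1); Opt3 at R3 (9>0); Opt4 at R2 (8>5)).
Opt3: no other strategy beats it everywhere (Opt1 at R1 (7>5); Opt2 at R1 (7>3); Opt4 at R2 (8>5)).
Opt4 is not dominated — it holds its own against Opt1 at R1 (9>5); Opt2 at R1 (9>3); Opt3 at R1 (9>7).

none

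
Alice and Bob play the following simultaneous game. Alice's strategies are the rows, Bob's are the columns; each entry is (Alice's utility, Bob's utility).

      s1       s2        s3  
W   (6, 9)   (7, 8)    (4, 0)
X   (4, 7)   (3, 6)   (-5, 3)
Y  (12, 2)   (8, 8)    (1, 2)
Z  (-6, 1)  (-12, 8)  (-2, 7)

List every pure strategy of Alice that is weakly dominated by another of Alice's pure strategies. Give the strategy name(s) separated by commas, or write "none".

W: no other strategy beats it everywhere (X at s1 (6>4); Y at s3 (4>1); Z at s1 (6>-6)).
X: dominated, since W does at least as well everywhere (s1: 6>4, s2: 7>3, s3: 4>-5).
Y is not dominated — it holds its own against W at s1 (12>6); X at s1 (12>4); Z at s1 (12>-6).
W weakly dominates Z — s1: 6>-6, s2: 7>-12, s3: 4>-2.

X, Z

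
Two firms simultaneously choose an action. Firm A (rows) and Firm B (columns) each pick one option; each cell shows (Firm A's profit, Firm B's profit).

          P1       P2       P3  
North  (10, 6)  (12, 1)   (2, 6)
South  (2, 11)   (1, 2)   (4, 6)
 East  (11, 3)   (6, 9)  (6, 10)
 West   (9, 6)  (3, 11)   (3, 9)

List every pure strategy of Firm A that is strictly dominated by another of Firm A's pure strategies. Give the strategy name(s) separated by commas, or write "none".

North: no other strategy beats it everywhere (South at P1 (10>2); East at P2 (12>6); West at P1 (10>9)).
South: dominated, since East does at least as well everywhere (P1: 11>2, P2: 6>1, P3: 6>4).
East: no other strategy beats it everywhere (North at P1 (11>10); South at P1 (11>2); West at P1 (11>9)).
West is strictly dominated by East (P1: 11>9, P2: 6>3, P3: 6>3).

South, West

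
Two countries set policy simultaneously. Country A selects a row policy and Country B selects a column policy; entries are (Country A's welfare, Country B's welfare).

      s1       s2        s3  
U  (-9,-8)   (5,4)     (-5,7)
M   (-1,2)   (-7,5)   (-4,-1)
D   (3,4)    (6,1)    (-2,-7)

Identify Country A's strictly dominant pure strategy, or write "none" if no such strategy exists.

D

D vs U: s1: 3>-9, s2: 6>5, s3: -2>-5.
D vs M: s1: 3>-1, s2: 6>-7, s3: -2>-4.
D strictly beats every other strategy against every opponent action, so it is strictly dominant.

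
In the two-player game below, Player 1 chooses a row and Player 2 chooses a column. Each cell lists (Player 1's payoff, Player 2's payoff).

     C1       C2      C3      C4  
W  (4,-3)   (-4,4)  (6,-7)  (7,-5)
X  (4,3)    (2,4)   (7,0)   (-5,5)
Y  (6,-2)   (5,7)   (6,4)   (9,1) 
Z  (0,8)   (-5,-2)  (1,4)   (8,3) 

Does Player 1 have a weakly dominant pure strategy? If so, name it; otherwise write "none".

W fails to dominate X at C2 (-4<2).
X fails to dominate W at C4 (-5<7).
Y fails to dominate X at C3 (6<7).
Z fails to dominate W at C1 (0<4).
No single strategy dominates all the others.

none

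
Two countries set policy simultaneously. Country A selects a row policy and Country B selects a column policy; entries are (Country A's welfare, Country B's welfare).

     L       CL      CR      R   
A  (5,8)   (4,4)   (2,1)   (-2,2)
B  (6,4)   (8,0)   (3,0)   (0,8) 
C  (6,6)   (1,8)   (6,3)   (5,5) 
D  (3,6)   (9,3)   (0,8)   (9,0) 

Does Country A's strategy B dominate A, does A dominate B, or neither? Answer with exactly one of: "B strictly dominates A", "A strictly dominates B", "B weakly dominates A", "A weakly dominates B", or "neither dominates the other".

B's payoffs vs A's, by Country B's action — L: 6>5, CL: 8>4, CR: 3>2, R: 0>-2.
Every comparison favours B, so B strictly dominates A.

B strictly dominates A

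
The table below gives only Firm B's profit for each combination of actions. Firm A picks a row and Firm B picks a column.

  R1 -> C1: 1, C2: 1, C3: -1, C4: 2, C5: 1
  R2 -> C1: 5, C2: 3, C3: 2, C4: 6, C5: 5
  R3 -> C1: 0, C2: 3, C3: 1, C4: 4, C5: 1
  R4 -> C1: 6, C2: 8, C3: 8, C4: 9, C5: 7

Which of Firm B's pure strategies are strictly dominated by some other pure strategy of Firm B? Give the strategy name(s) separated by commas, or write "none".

C1, C2, C3, C5

C1 is strictly dominated by C4 (R1: 2>1, R2: 6>5, R3: 4>0, R4: 9>6).
C2 is strictly dominated by C4 (R1: 2>1, R2: 6>3, R3: 4>3, R4: 9>8).
C3: dominated, since C4 does at least as well everywhere (R1: 2>-1, R2: 6>2, R3: 4>1, R4: 9>8).
C4: no other strategy beats it everywhere (C1 at R1 (2>1); C2 at R1 (2>1); C3 at R1 (2>-1); C5 at R1 (2>1)).
C4 strictly dominates C5 — R1: 2>1, R2: 6>5, R3: 4>1, R4: 9>7.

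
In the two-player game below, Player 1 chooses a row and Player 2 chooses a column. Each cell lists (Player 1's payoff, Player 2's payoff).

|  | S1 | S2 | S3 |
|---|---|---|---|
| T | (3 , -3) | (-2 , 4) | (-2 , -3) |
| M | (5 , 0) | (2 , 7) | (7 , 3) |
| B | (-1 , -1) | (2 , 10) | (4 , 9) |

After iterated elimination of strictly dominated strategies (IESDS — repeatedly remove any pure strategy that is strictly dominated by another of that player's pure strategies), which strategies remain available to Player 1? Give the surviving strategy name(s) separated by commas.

M, B

Row T is eliminated: M beats it against every remaining column (S1: 5>3, S2: 2>-2, S3: 7>-2).
For Player 2, S2 strictly dominates S1 on the remaining rows (M: 7>0, B: 10>-1); eliminate S1.
For Player 2, S2 strictly dominates S3 on the remaining rows (M: 7>3, B: 10>9); eliminate S3.
Among the remaining strategies, none is strictly dominated by another pure strategy of the same player, so the elimination stops.
Surviving strategies — Player 1: {M, B}; Player 2: {S2}.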